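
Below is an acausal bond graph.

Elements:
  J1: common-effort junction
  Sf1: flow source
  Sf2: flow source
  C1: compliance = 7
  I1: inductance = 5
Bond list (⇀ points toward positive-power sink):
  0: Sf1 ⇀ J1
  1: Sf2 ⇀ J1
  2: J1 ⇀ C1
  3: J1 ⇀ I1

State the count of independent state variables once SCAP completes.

#0 stroke at Sf1  (Sf1 fixes flow; stroke at Sf1)
#1 stroke at Sf2  (Sf2 fixes flow; stroke at Sf2)
#2 stroke at J1  (C1 integral (e out))
#3 stroke at I1  (common-e at J1 fixed by 2)

2  (C1, I1 all integral)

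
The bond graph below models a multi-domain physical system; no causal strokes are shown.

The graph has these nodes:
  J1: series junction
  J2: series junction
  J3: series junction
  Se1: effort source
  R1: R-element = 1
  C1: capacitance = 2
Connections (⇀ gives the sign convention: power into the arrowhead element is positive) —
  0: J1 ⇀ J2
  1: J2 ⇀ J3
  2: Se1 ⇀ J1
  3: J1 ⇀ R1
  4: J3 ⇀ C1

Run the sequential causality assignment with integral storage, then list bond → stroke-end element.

b0 →J1
b1 →J2
b2 →J1
b3 →R1
b4 →J3

#2 →J1  (Se1: effort source, stroke at far end)
#4 →J3  (C1 integral (e out))
#1 →J2  (J3: last free bond brings flow in)
#0 →J1  (J2: last free bond brings flow in)
#3 →R1  (J1 needs exactly one f-in)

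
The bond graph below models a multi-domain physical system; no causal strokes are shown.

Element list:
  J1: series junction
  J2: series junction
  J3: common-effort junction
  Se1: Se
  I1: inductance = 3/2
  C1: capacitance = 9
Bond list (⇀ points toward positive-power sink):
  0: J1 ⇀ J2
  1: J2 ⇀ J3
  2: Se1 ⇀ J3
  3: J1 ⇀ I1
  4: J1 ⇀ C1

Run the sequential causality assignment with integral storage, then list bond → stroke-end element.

b0 stroke→J1
b1 stroke→J2
b2 stroke→J3
b3 stroke→I1
b4 stroke→J1

bond 2 stroke at J3  (source Se1 imposes e)
bond 1 stroke at J2  (0-jn J3 has e-setter on 2)
bond 0 stroke at J1  (closing 1-jn rule on J2)
bond 3 stroke at I1  (prefer integral on I1)
bond 4 stroke at J1  (common-f at J1 fixed by 3)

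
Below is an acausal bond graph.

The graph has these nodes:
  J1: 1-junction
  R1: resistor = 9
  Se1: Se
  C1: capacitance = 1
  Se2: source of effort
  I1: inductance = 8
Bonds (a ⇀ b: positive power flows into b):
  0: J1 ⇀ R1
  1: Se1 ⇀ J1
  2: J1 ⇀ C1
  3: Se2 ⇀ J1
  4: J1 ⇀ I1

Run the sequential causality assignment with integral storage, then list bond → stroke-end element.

#1 →J1  (Se1 (Se) sets effort on bond)
#3 →J1  (source Se2 imposes e)
#2 →J1  (C1: C, integral causality)
#4 →I1  (I1 outputs flow p/I1)
#0 →J1  (J1: bond 4 brought flow, rest push out)

#0 |J1
#1 |J1
#2 |J1
#3 |J1
#4 |I1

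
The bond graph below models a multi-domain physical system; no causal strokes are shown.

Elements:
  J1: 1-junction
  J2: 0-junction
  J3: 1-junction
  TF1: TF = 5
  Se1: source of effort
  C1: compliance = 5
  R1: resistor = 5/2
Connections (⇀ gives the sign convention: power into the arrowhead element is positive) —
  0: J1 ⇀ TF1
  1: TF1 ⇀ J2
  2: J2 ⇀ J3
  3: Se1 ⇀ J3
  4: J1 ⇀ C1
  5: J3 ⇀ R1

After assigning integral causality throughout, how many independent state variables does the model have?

1  (C1 all integral)

b3 |J3  (Se1 fixes effort; stroke away)
b4 |J1  (prefer integral on C1)
b0 |TF1  (J1: last free bond brings flow in)
b1 |J2  (TF1: transformer flips bond 0)
b2 |J3  (J2 effort already set via bond 1)
b5 |R1  (J3: last free bond brings flow in)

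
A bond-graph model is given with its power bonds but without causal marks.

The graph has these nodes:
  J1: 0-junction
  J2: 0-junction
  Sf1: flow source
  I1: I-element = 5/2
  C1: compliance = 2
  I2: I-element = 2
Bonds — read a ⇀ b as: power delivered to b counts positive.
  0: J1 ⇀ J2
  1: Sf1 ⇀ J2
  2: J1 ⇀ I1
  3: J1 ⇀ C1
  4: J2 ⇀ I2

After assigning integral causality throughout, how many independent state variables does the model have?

3  (C1, I1, I2 all integral)

#1 stroke at Sf1  (Sf1 fixes flow; stroke at Sf1)
#2 stroke at I1  (I1 outputs flow p/I1)
#3 stroke at J1  (C1 integral (e out))
#0 stroke at J2  (J1: bond 3 brought effort, rest push out)
#4 stroke at I2  (J2: bond 0 brought effort, rest push out)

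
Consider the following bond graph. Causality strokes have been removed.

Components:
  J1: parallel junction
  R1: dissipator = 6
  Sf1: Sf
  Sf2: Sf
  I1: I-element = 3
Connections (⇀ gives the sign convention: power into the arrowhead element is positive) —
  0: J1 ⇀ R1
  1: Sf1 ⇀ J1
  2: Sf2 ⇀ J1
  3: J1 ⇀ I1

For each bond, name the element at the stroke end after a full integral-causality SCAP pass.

bond 0 →J1
bond 1 →Sf1
bond 2 →Sf2
bond 3 →I1

b1 →Sf1  (Sf1 fixes flow; stroke at Sf1)
b2 →Sf2  (Sf2 (Sf) sets flow on bond)
b3 →I1  (I1 integral (f out))
b0 →J1  (only one effort-in slot at J1)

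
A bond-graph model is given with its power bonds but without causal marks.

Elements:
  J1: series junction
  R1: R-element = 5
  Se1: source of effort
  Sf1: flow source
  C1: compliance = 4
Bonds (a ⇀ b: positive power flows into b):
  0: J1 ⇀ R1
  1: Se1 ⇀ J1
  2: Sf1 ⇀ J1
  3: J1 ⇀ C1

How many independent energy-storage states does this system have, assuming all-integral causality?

1  (C1 all integral)

bond 1 stroke at J1  (Se1 fixes effort; stroke away)
bond 2 stroke at Sf1  (Sf1: flow source, stroke at near end)
bond 0 stroke at J1  (1-jn J1 has f-setter on 2)
bond 3 stroke at J1  (J1 flow already set via bond 2)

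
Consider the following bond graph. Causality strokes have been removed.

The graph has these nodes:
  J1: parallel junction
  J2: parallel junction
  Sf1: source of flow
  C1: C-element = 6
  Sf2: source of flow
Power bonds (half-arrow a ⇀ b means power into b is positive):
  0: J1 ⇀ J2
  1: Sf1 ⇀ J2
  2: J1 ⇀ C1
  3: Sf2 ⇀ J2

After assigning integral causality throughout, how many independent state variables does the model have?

1  (C1 all integral)

β1 |Sf1  (Sf1 (Sf) sets flow on bond)
β3 |Sf2  (source Sf2 imposes f)
β0 |J2  (J2: last free bond brings effort in)
β2 |J1  (closing 0-jn rule on J1)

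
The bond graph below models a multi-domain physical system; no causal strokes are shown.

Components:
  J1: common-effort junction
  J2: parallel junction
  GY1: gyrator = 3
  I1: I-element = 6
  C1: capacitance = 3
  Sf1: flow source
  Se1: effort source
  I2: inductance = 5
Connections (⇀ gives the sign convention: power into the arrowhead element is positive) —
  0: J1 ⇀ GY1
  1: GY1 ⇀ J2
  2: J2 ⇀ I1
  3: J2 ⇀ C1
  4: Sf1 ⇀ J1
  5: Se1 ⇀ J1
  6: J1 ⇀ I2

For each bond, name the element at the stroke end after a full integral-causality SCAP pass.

β4 stroke at Sf1  (Sf1 (Sf) sets flow on bond)
β5 stroke at J1  (Se1: effort source, stroke at far end)
β0 stroke at GY1  (J1: bond 5 brought effort, rest push out)
β6 stroke at I2  (common-e at J1 fixed by 5)
β1 stroke at GY1  (through GY1, causality inverts; strokes same side of GY1)
β2 stroke at I1  (prefer integral on I1)
β3 stroke at J2  (only one effort-in slot at J2)

#0 stroke at GY1
#1 stroke at GY1
#2 stroke at I1
#3 stroke at J2
#4 stroke at Sf1
#5 stroke at J1
#6 stroke at I2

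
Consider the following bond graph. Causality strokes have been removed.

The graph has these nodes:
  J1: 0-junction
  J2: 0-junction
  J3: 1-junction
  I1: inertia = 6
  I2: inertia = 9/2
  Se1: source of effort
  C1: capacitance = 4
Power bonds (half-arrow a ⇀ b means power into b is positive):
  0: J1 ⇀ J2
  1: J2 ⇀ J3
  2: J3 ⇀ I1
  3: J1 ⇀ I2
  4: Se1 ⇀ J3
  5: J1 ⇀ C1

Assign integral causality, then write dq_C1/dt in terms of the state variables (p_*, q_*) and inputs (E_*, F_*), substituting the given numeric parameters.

dq_C1/dt = -p_I1/6 - 2*p_I2/9

bond 4 stroke at J3  (source Se1 imposes e)
bond 2 stroke at I1  (prefer integral on I1)
bond 1 stroke at J3  (1-jn J3 has f-setter on 2)
bond 0 stroke at J2  (J2 needs exactly one e-in)
bond 3 stroke at I2  (prefer integral on I2)
bond 5 stroke at J1  (J1: last free bond brings effort in)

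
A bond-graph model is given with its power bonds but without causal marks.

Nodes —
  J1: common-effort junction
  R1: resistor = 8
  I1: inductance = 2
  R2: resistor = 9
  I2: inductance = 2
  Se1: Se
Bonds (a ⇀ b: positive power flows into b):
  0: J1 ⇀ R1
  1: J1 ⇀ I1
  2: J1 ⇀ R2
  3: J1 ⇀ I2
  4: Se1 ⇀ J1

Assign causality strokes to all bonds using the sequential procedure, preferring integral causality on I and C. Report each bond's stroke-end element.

β4 stroke→J1  (Se1 (Se) sets effort on bond)
β0 stroke→R1  (0-jn J1 has e-setter on 4)
β1 stroke→I1  (J1: bond 4 brought effort, rest push out)
β2 stroke→R2  (0-jn J1 has e-setter on 4)
β3 stroke→I2  (common-e at J1 fixed by 4)

β0 stroke→R1
β1 stroke→I1
β2 stroke→R2
β3 stroke→I2
β4 stroke→J1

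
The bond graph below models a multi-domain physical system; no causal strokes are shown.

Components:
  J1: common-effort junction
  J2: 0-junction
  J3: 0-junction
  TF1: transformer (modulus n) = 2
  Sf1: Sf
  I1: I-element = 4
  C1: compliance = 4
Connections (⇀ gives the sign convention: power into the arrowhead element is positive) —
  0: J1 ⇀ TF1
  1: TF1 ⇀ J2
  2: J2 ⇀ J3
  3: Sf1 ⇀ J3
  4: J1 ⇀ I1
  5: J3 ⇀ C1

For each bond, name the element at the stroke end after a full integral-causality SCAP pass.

#3 stroke at Sf1  (source Sf1 imposes f)
#4 stroke at I1  (I1 integral (f out))
#0 stroke at J1  (J1: last free bond brings effort in)
#1 stroke at TF1  (TF1: transformer flips bond 0)
#2 stroke at J2  (J2: last free bond brings effort in)
#5 stroke at J3  (closing 0-jn rule on J3)

b0 →J1
b1 →TF1
b2 →J2
b3 →Sf1
b4 →I1
b5 →J3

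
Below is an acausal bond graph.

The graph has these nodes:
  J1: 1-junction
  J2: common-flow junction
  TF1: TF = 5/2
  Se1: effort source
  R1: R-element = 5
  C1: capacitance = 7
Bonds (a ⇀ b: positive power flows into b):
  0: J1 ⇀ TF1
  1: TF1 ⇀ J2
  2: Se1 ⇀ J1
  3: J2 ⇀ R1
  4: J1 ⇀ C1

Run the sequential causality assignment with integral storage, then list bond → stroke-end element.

β0 |TF1
β1 |J2
β2 |J1
β3 |R1
β4 |J1

#2 |J1  (Se1: effort source, stroke at far end)
#4 |J1  (prefer integral on C1)
#0 |TF1  (J1 needs exactly one f-in)
#1 |J2  (through TF1, causality passes straight; one stroke at TF1)
#3 |R1  (only one flow-in slot at J2)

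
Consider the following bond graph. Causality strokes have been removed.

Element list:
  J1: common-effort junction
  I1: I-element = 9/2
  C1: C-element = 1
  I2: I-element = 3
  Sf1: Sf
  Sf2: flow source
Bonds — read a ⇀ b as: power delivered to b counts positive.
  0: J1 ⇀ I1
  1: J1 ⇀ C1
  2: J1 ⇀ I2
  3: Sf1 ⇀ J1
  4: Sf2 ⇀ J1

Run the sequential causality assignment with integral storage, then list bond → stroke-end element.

β3 →Sf1  (Sf1 (Sf) sets flow on bond)
β4 →Sf2  (Sf2: flow source, stroke at near end)
β0 →I1  (I1 outputs flow p/I1)
β1 →J1  (C1: C, integral causality)
β2 →I2  (J1: bond 1 brought effort, rest push out)

b0 →I1
b1 →J1
b2 →I2
b3 →Sf1
b4 →Sf2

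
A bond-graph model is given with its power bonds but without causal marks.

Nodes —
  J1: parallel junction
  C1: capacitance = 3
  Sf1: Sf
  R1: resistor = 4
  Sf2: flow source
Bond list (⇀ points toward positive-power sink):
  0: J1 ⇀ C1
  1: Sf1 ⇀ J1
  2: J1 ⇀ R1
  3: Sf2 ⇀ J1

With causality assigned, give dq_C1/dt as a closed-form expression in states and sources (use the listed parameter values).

dq_C1/dt = F_Sf1 + F_Sf2 - q_C1/12

bond 1 stroke→Sf1  (Sf1: flow source, stroke at near end)
bond 3 stroke→Sf2  (source Sf2 imposes f)
bond 0 stroke→J1  (C1 integral (e out))
bond 2 stroke→R1  (0-jn J1 has e-setter on 0)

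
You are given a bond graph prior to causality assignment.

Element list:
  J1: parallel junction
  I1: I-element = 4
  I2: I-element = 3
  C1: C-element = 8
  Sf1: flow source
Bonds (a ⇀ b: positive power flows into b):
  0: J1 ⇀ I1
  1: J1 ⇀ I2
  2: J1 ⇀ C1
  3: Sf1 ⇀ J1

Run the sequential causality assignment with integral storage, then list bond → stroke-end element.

#0 stroke at I1
#1 stroke at I2
#2 stroke at J1
#3 stroke at Sf1

b3 stroke→Sf1  (Sf1 fixes flow; stroke at Sf1)
b0 stroke→I1  (I1 integral (f out))
b1 stroke→I2  (I2 integral (f out))
b2 stroke→J1  (only one effort-in slot at J1)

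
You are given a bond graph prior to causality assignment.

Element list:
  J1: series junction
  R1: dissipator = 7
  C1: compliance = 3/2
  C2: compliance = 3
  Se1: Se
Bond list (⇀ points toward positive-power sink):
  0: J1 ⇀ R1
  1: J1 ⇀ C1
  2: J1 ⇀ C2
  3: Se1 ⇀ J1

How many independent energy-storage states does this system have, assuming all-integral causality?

2  (C1, C2 all integral)

bond 3 →J1  (Se1 fixes effort; stroke away)
bond 1 →J1  (C1: C, integral causality)
bond 2 →J1  (C2 outputs effort q/C2)
bond 0 →R1  (only one flow-in slot at J1)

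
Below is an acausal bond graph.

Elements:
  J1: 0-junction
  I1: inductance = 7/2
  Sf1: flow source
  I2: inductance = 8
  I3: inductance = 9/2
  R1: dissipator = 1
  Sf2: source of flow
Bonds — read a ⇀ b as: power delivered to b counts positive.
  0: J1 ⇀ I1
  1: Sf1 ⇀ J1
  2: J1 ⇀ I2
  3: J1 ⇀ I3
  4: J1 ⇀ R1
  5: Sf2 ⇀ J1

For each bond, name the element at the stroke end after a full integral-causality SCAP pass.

#0 →I1
#1 →Sf1
#2 →I2
#3 →I3
#4 →J1
#5 →Sf2

b1 stroke at Sf1  (source Sf1 imposes f)
b5 stroke at Sf2  (Sf2 (Sf) sets flow on bond)
b0 stroke at I1  (I1: I, integral causality)
b2 stroke at I2  (I2 integral (f out))
b3 stroke at I3  (I3 integral (f out))
b4 stroke at J1  (closing 0-jn rule on J1)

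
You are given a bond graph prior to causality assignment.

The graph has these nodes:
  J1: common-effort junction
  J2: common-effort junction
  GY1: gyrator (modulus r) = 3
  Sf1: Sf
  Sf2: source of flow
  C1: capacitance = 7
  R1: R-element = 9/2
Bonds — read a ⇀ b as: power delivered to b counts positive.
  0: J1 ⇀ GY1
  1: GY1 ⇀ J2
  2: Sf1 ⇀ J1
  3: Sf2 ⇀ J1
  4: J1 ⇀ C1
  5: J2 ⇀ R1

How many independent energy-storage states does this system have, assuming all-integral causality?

bond 2 stroke→Sf1  (Sf1 (Sf) sets flow on bond)
bond 3 stroke→Sf2  (Sf2 (Sf) sets flow on bond)
bond 4 stroke→J1  (C1 integral (e out))
bond 0 stroke→GY1  (0-jn J1 has e-setter on 4)
bond 1 stroke→GY1  (GY1: gyrator matches bond 0)
bond 5 stroke→J2  (closing 0-jn rule on J2)

1  (C1 all integral)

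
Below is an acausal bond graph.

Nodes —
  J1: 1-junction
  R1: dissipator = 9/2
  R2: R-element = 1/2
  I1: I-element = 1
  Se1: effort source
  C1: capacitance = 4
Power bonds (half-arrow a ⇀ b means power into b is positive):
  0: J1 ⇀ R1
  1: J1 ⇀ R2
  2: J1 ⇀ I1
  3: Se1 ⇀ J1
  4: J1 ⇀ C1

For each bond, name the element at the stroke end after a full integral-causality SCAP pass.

#3 stroke→J1  (Se1 fixes effort; stroke away)
#2 stroke→I1  (I1 outputs flow p/I1)
#0 stroke→J1  (J1 flow already set via bond 2)
#1 stroke→J1  (common-f at J1 fixed by 2)
#4 stroke→J1  (J1 flow already set via bond 2)

#0 stroke at J1
#1 stroke at J1
#2 stroke at I1
#3 stroke at J1
#4 stroke at J1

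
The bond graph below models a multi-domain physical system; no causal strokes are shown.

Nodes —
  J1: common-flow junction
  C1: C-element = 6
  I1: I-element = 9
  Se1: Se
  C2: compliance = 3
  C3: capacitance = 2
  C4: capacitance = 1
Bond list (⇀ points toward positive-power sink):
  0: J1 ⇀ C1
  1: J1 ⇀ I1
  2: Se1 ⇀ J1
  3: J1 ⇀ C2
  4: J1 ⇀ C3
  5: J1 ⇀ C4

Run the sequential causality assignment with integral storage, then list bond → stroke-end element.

bond 0 stroke at J1
bond 1 stroke at I1
bond 2 stroke at J1
bond 3 stroke at J1
bond 4 stroke at J1
bond 5 stroke at J1

bond 2 stroke→J1  (Se1 (Se) sets effort on bond)
bond 0 stroke→J1  (C1 integral (e out))
bond 1 stroke→I1  (I1: I, integral causality)
bond 3 stroke→J1  (common-f at J1 fixed by 1)
bond 4 stroke→J1  (common-f at J1 fixed by 1)
bond 5 stroke→J1  (J1: bond 1 brought flow, rest push out)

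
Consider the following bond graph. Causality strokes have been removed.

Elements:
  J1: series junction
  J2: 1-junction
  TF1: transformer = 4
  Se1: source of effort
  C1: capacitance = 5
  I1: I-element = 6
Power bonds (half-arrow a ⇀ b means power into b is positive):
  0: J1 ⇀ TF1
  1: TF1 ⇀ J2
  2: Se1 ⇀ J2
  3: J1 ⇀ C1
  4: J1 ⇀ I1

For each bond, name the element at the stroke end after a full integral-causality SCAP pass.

β0 stroke at J1
β1 stroke at TF1
β2 stroke at J2
β3 stroke at J1
β4 stroke at I1

b2 stroke→J2  (Se1 (Se) sets effort on bond)
b1 stroke→TF1  (closing 1-jn rule on J2)
b0 stroke→J1  (TF1: transformer flips bond 1)
b3 stroke→J1  (prefer integral on C1)
b4 stroke→I1  (J1 needs exactly one f-in)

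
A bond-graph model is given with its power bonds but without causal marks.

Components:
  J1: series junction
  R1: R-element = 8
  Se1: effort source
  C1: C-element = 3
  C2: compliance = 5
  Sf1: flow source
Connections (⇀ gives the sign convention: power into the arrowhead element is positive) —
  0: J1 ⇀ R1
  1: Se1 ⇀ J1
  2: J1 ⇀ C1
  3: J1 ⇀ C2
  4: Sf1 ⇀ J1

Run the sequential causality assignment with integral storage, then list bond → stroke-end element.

b0 stroke→J1
b1 stroke→J1
b2 stroke→J1
b3 stroke→J1
b4 stroke→Sf1

b1 stroke→J1  (Se1 fixes effort; stroke away)
b4 stroke→Sf1  (Sf1 (Sf) sets flow on bond)
b0 stroke→J1  (J1: bond 4 brought flow, rest push out)
b2 stroke→J1  (1-jn J1 has f-setter on 4)
b3 stroke→J1  (J1: bond 4 brought flow, rest push out)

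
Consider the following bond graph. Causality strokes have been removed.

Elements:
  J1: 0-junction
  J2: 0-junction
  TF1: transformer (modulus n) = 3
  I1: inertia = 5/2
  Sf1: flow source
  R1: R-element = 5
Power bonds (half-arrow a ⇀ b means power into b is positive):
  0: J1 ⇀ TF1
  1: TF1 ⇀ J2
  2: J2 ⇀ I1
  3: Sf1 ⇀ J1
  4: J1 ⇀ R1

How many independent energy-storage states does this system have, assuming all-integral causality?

1  (I1 all integral)

β3 stroke at Sf1  (Sf1: flow source, stroke at near end)
β2 stroke at I1  (I1: I, integral causality)
β1 stroke at J2  (only one effort-in slot at J2)
β0 stroke at TF1  (TF TF1: opposite of bond 1)
β4 stroke at J1  (J1 needs exactly one e-in)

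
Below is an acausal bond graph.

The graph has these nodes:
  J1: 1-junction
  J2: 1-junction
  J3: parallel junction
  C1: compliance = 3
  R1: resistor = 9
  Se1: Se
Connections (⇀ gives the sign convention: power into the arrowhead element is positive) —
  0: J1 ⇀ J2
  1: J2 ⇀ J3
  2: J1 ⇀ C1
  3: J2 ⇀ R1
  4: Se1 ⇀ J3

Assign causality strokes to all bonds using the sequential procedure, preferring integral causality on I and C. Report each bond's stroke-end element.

b0 stroke→J2
b1 stroke→J2
b2 stroke→J1
b3 stroke→R1
b4 stroke→J3

b4 →J3  (Se1 fixes effort; stroke away)
b1 →J2  (J3 effort already set via bond 4)
b2 →J1  (prefer integral on C1)
b0 →J2  (J1: last free bond brings flow in)
b3 →R1  (J2: last free bond brings flow in)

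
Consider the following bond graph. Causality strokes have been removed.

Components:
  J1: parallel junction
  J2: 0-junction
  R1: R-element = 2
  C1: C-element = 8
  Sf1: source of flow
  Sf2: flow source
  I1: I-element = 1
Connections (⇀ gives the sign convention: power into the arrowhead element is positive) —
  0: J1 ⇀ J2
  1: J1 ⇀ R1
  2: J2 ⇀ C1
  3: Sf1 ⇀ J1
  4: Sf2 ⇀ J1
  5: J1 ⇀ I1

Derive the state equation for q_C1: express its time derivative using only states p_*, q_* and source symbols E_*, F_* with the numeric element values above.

#3 stroke→Sf1  (Sf1: flow source, stroke at near end)
#4 stroke→Sf2  (Sf2: flow source, stroke at near end)
#2 stroke→J2  (C1 outputs effort q/C1)
#0 stroke→J1  (0-jn J2 has e-setter on 2)
#1 stroke→R1  (common-e at J1 fixed by 0)
#5 stroke→I1  (0-jn J1 has e-setter on 0)

dq_C1/dt = F_Sf1 + F_Sf2 - p_I1 - q_C1/16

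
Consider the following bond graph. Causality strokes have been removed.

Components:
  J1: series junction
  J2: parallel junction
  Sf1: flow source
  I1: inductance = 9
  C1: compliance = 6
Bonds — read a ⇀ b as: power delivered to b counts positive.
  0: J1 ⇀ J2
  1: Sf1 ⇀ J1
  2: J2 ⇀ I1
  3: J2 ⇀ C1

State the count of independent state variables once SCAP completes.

2  (C1, I1 all integral)

#1 |Sf1  (Sf1 fixes flow; stroke at Sf1)
#0 |J1  (common-f at J1 fixed by 1)
#2 |I1  (I1 integral (f out))
#3 |J2  (only one effort-in slot at J2)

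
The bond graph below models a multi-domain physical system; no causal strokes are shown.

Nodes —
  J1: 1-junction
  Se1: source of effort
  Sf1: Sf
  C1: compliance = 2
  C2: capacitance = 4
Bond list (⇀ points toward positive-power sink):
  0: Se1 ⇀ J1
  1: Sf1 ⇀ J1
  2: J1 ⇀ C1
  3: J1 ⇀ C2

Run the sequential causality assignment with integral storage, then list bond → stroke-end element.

b0 stroke→J1
b1 stroke→Sf1
b2 stroke→J1
b3 stroke→J1

bond 0 stroke at J1  (Se1 fixes effort; stroke away)
bond 1 stroke at Sf1  (Sf1 (Sf) sets flow on bond)
bond 2 stroke at J1  (J1: bond 1 brought flow, rest push out)
bond 3 stroke at J1  (1-jn J1 has f-setter on 1)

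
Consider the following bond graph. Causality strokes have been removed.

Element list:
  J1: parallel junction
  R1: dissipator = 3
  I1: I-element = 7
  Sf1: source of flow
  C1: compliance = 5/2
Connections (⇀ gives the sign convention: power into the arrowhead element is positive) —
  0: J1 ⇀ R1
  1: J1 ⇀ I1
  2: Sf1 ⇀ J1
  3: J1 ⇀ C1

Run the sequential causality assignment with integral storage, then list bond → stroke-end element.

#0 |R1
#1 |I1
#2 |Sf1
#3 |J1

b2 stroke→Sf1  (Sf1: flow source, stroke at near end)
b1 stroke→I1  (I1: I, integral causality)
b3 stroke→J1  (prefer integral on C1)
b0 stroke→R1  (common-e at J1 fixed by 3)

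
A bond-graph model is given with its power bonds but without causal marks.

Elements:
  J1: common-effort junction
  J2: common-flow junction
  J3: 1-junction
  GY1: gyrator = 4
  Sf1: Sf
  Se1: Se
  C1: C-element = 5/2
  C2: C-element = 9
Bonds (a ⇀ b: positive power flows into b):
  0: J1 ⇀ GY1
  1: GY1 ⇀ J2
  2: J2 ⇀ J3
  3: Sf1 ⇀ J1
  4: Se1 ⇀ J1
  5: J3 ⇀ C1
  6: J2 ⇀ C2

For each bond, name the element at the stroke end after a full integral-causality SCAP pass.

#0 stroke→GY1
#1 stroke→GY1
#2 stroke→J2
#3 stroke→Sf1
#4 stroke→J1
#5 stroke→J3
#6 stroke→J2

#3 stroke at Sf1  (Sf1 fixes flow; stroke at Sf1)
#4 stroke at J1  (source Se1 imposes e)
#0 stroke at GY1  (J1 effort already set via bond 4)
#1 stroke at GY1  (GY GY1: same side as bond 0)
#2 stroke at J2  (common-f at J2 fixed by 1)
#6 stroke at J2  (common-f at J2 fixed by 1)
#5 stroke at J3  (common-f at J3 fixed by 2)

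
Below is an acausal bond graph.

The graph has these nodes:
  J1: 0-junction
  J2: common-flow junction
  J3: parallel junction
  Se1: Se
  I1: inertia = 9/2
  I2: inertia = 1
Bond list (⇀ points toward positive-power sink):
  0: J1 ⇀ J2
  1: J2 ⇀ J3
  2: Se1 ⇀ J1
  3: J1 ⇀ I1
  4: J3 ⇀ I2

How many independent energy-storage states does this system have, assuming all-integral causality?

2  (I1, I2 all integral)

bond 2 |J1  (source Se1 imposes e)
bond 0 |J2  (0-jn J1 has e-setter on 2)
bond 3 |I1  (common-e at J1 fixed by 2)
bond 1 |J3  (closing 1-jn rule on J2)
bond 4 |I2  (common-e at J3 fixed by 1)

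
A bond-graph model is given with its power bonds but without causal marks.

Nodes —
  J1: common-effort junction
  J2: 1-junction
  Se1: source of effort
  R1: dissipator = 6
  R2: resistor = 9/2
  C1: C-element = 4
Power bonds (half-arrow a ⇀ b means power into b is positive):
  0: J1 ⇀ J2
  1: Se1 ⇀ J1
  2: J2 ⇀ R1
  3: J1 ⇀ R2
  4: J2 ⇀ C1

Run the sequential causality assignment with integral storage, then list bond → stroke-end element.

bond 0 →J2
bond 1 →J1
bond 2 →R1
bond 3 →R2
bond 4 →J2

#1 →J1  (Se1 fixes effort; stroke away)
#0 →J2  (0-jn J1 has e-setter on 1)
#3 →R2  (0-jn J1 has e-setter on 1)
#4 →J2  (C1 integral (e out))
#2 →R1  (only one flow-in slot at J2)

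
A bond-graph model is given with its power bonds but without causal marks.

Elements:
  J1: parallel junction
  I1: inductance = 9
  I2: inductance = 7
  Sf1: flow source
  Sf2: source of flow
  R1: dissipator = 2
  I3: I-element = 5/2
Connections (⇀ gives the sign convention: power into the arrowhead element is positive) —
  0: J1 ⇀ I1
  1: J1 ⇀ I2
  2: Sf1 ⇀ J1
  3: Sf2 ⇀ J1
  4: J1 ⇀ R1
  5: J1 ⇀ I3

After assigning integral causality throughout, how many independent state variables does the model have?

3  (I1, I2, I3 all integral)

b2 stroke→Sf1  (Sf1: flow source, stroke at near end)
b3 stroke→Sf2  (Sf2: flow source, stroke at near end)
b0 stroke→I1  (I1 integral (f out))
b1 stroke→I2  (I2: I, integral causality)
b5 stroke→I3  (prefer integral on I3)
b4 stroke→J1  (J1: last free bond brings effort in)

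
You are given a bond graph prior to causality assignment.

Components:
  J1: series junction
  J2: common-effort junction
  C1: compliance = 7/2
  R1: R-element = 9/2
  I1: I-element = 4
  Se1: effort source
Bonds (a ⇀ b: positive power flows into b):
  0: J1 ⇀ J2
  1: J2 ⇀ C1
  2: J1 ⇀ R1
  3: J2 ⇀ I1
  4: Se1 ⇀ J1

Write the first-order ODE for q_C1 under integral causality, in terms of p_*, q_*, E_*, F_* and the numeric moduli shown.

dq_C1/dt = 2*E_Se1/9 - p_I1/4 - 4*q_C1/63

β4 stroke at J1  (Se1 (Se) sets effort on bond)
β1 stroke at J2  (C1 integral (e out))
β0 stroke at J1  (J2: bond 1 brought effort, rest push out)
β3 stroke at I1  (common-e at J2 fixed by 1)
β2 stroke at R1  (J1: last free bond brings flow in)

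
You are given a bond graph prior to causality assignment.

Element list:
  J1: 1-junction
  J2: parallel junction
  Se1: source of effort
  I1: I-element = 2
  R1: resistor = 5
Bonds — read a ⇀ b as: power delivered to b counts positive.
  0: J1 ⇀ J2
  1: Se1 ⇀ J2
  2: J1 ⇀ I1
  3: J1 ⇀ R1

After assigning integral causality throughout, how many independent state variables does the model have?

b1 stroke→J2  (Se1: effort source, stroke at far end)
b0 stroke→J1  (0-jn J2 has e-setter on 1)
b2 stroke→I1  (I1: I, integral causality)
b3 stroke→J1  (J1 flow already set via bond 2)

1  (I1 all integral)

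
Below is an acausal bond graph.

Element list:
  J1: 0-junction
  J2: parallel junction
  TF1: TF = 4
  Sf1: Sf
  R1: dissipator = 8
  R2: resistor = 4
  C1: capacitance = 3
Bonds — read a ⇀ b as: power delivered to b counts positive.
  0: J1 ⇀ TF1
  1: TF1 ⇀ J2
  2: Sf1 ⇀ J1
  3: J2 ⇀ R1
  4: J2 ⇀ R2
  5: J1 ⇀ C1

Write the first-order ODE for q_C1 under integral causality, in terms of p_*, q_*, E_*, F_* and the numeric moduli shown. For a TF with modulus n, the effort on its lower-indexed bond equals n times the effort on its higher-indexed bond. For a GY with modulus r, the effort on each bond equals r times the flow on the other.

dq_C1/dt = F_Sf1 - q_C1/128

#2 stroke at Sf1  (Sf1 fixes flow; stroke at Sf1)
#5 stroke at J1  (C1: C, integral causality)
#0 stroke at TF1  (J1 effort already set via bond 5)
#1 stroke at J2  (TF1: transformer flips bond 0)
#3 stroke at R1  (common-e at J2 fixed by 1)
#4 stroke at R2  (0-jn J2 has e-setter on 1)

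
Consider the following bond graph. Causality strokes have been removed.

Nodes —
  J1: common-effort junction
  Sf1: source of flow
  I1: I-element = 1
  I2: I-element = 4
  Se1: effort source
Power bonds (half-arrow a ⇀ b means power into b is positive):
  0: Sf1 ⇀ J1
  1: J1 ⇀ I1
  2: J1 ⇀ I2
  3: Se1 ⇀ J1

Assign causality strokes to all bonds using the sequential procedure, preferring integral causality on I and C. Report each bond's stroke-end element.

#0 stroke at Sf1  (source Sf1 imposes f)
#3 stroke at J1  (Se1 (Se) sets effort on bond)
#1 stroke at I1  (0-jn J1 has e-setter on 3)
#2 stroke at I2  (common-e at J1 fixed by 3)

#0 →Sf1
#1 →I1
#2 →I2
#3 →J1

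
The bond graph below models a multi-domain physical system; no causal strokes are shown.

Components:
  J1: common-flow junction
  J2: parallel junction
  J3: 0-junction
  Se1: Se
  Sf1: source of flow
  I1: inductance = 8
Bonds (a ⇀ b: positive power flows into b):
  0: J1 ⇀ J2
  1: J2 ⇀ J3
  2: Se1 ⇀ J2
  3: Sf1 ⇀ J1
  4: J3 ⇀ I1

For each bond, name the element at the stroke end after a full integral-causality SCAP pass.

b0 stroke→J1
b1 stroke→J3
b2 stroke→J2
b3 stroke→Sf1
b4 stroke→I1

bond 2 |J2  (Se1 (Se) sets effort on bond)
bond 3 |Sf1  (Sf1 fixes flow; stroke at Sf1)
bond 0 |J1  (common-f at J1 fixed by 3)
bond 1 |J3  (J2: bond 2 brought effort, rest push out)
bond 4 |I1  (0-jn J3 has e-setter on 1)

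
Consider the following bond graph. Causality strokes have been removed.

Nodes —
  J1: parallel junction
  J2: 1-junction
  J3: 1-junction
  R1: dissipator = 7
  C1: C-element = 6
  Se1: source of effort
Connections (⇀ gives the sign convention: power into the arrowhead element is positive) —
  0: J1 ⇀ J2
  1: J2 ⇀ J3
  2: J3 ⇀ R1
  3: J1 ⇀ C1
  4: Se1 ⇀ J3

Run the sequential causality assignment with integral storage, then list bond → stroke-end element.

β0 stroke→J2
β1 stroke→J3
β2 stroke→R1
β3 stroke→J1
β4 stroke→J3

b4 |J3  (source Se1 imposes e)
b3 |J1  (prefer integral on C1)
b0 |J2  (J1 effort already set via bond 3)
b1 |J3  (only one flow-in slot at J2)
b2 |R1  (J3 needs exactly one f-in)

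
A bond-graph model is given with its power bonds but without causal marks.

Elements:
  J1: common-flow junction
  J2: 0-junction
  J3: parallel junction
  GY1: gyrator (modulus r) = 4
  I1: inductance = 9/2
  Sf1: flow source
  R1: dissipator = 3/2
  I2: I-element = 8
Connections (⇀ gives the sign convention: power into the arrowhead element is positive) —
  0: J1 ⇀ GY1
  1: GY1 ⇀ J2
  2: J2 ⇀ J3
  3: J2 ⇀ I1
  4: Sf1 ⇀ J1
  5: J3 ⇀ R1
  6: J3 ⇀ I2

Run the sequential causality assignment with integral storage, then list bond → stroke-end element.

b0 stroke→J1
b1 stroke→J2
b2 stroke→J3
b3 stroke→I1
b4 stroke→Sf1
b5 stroke→R1
b6 stroke→I2

β4 stroke→Sf1  (Sf1 fixes flow; stroke at Sf1)
β0 stroke→J1  (common-f at J1 fixed by 4)
β1 stroke→J2  (through GY1, causality inverts; strokes same side of GY1)
β2 stroke→J3  (J2: bond 1 brought effort, rest push out)
β3 stroke→I1  (J2: bond 1 brought effort, rest push out)
β5 stroke→R1  (J3: bond 2 brought effort, rest push out)
β6 stroke→I2  (J3: bond 2 brought effort, rest push out)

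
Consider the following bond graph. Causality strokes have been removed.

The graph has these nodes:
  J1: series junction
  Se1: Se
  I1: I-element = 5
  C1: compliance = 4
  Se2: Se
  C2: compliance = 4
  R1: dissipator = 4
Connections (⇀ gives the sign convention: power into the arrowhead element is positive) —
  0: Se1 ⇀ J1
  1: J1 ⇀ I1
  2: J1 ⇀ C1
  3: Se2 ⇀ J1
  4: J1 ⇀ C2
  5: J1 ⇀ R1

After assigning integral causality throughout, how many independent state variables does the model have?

#0 |J1  (Se1 (Se) sets effort on bond)
#3 |J1  (Se2 (Se) sets effort on bond)
#1 |I1  (I1: I, integral causality)
#2 |J1  (common-f at J1 fixed by 1)
#4 |J1  (1-jn J1 has f-setter on 1)
#5 |J1  (J1 flow already set via bond 1)

3  (C1, C2, I1 all integral)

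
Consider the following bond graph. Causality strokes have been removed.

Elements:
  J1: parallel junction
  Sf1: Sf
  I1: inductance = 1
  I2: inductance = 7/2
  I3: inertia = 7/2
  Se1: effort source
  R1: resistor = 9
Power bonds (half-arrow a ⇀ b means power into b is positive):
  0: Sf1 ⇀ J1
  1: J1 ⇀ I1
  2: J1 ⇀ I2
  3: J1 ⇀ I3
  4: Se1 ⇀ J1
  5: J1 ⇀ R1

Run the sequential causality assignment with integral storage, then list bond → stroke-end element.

b0 →Sf1  (Sf1 (Sf) sets flow on bond)
b4 →J1  (Se1 (Se) sets effort on bond)
b1 →I1  (0-jn J1 has e-setter on 4)
b2 →I2  (common-e at J1 fixed by 4)
b3 →I3  (common-e at J1 fixed by 4)
b5 →R1  (J1: bond 4 brought effort, rest push out)

#0 →Sf1
#1 →I1
#2 →I2
#3 →I3
#4 →J1
#5 →R1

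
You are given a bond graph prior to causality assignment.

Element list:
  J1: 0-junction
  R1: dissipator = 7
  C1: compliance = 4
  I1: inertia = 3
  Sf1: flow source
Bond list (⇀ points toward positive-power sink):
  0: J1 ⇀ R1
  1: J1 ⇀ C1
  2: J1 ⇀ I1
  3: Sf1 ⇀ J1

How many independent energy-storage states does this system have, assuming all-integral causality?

2  (C1, I1 all integral)

#3 stroke→Sf1  (Sf1 fixes flow; stroke at Sf1)
#1 stroke→J1  (C1: C, integral causality)
#0 stroke→R1  (common-e at J1 fixed by 1)
#2 stroke→I1  (J1: bond 1 brought effort, rest push out)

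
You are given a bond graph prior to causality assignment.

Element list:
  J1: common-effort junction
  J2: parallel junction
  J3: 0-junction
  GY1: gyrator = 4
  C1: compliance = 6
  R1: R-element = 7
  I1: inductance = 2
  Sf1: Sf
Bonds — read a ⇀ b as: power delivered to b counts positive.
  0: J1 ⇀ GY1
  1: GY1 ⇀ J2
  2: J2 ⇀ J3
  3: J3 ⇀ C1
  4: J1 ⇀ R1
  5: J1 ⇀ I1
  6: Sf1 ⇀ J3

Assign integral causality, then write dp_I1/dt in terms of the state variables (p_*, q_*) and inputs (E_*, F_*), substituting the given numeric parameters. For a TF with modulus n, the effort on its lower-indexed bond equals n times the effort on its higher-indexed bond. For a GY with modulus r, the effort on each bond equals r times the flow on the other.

bond 6 stroke at Sf1  (Sf1 (Sf) sets flow on bond)
bond 3 stroke at J3  (C1: C, integral causality)
bond 2 stroke at J2  (J3: bond 3 brought effort, rest push out)
bond 1 stroke at GY1  (0-jn J2 has e-setter on 2)
bond 0 stroke at GY1  (through GY1, causality inverts; strokes same side of GY1)
bond 5 stroke at I1  (I1 integral (f out))
bond 4 stroke at J1  (only one effort-in slot at J1)

dp_I1/dt = -7*p_I1/2 - 7*q_C1/24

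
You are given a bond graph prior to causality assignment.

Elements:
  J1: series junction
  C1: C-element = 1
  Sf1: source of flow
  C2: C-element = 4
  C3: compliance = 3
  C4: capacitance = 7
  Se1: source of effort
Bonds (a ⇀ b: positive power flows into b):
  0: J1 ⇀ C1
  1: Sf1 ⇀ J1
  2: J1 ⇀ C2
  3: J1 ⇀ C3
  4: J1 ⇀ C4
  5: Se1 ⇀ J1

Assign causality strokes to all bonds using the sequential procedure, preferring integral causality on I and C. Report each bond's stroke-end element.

b0 →J1
b1 →Sf1
b2 →J1
b3 →J1
b4 →J1
b5 →J1

bond 1 stroke→Sf1  (source Sf1 imposes f)
bond 5 stroke→J1  (Se1 fixes effort; stroke away)
bond 0 stroke→J1  (J1: bond 1 brought flow, rest push out)
bond 2 stroke→J1  (J1 flow already set via bond 1)
bond 3 stroke→J1  (1-jn J1 has f-setter on 1)
bond 4 stroke→J1  (J1: bond 1 brought flow, rest push out)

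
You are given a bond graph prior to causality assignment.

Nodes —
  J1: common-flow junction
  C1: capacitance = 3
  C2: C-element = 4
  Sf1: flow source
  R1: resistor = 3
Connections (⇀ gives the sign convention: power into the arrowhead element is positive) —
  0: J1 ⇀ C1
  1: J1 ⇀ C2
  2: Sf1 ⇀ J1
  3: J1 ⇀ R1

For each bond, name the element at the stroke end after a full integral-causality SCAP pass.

#2 stroke at Sf1  (Sf1 fixes flow; stroke at Sf1)
#0 stroke at J1  (1-jn J1 has f-setter on 2)
#1 stroke at J1  (common-f at J1 fixed by 2)
#3 stroke at J1  (1-jn J1 has f-setter on 2)

bond 0 stroke→J1
bond 1 stroke→J1
bond 2 stroke→Sf1
bond 3 stroke→J1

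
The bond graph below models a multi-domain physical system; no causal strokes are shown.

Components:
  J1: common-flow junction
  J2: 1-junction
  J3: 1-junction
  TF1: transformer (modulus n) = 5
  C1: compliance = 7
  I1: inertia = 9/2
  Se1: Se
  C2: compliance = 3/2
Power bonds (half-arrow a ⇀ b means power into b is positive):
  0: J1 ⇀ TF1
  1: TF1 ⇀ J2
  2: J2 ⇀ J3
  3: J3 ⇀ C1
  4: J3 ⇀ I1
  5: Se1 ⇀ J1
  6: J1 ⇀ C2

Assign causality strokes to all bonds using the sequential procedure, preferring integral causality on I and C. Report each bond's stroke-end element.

β5 stroke at J1  (Se1 (Se) sets effort on bond)
β3 stroke at J3  (C1 integral (e out))
β4 stroke at I1  (I1 outputs flow p/I1)
β2 stroke at J3  (1-jn J3 has f-setter on 4)
β1 stroke at J2  (common-f at J2 fixed by 2)
β0 stroke at TF1  (through TF1, causality passes straight; one stroke at TF1)
β6 stroke at J1  (J1 flow already set via bond 0)

b0 |TF1
b1 |J2
b2 |J3
b3 |J3
b4 |I1
b5 |J1
b6 |J1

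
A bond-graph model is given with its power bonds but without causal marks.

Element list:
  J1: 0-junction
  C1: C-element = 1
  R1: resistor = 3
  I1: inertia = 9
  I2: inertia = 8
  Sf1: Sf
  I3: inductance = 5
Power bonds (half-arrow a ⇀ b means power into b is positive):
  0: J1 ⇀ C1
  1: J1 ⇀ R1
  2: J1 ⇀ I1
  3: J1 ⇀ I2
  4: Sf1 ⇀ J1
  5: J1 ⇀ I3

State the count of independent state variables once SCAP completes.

4  (C1, I1, I2, I3 all integral)

bond 4 stroke→Sf1  (Sf1: flow source, stroke at near end)
bond 0 stroke→J1  (C1: C, integral causality)
bond 1 stroke→R1  (J1 effort already set via bond 0)
bond 2 stroke→I1  (common-e at J1 fixed by 0)
bond 3 stroke→I2  (J1 effort already set via bond 0)
bond 5 stroke→I3  (common-e at J1 fixed by 0)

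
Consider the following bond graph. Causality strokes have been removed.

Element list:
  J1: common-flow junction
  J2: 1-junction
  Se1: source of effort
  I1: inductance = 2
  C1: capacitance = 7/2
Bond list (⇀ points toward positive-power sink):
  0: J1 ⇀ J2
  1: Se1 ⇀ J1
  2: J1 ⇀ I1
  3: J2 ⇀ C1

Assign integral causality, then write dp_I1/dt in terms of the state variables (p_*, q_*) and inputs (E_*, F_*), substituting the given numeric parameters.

dp_I1/dt = E_Se1 - 2*q_C1/7

#1 stroke at J1  (source Se1 imposes e)
#2 stroke at I1  (prefer integral on I1)
#0 stroke at J1  (J1 flow already set via bond 2)
#3 stroke at J2  (common-f at J2 fixed by 0)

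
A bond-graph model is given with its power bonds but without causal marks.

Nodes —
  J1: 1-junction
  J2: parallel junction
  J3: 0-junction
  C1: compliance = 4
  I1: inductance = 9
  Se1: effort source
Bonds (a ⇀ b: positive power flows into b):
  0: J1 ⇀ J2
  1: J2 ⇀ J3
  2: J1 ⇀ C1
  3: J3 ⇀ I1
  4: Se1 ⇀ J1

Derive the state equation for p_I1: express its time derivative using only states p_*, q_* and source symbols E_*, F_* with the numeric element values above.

dp_I1/dt = E_Se1 - q_C1/4

β4 |J1  (Se1: effort source, stroke at far end)
β2 |J1  (prefer integral on C1)
β0 |J2  (only one flow-in slot at J1)
β1 |J3  (0-jn J2 has e-setter on 0)
β3 |I1  (J3 effort already set via bond 1)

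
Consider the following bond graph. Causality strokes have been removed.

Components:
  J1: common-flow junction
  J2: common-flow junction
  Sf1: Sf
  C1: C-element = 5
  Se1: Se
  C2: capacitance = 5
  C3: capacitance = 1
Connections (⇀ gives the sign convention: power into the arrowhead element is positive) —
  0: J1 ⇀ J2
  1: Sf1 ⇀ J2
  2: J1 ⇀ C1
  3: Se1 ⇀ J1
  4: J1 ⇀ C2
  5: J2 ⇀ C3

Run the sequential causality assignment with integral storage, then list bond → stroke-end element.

b0 stroke→J2
b1 stroke→Sf1
b2 stroke→J1
b3 stroke→J1
b4 stroke→J1
b5 stroke→J2

#1 stroke at Sf1  (Sf1 fixes flow; stroke at Sf1)
#3 stroke at J1  (Se1 fixes effort; stroke away)
#0 stroke at J2  (J2: bond 1 brought flow, rest push out)
#5 stroke at J2  (common-f at J2 fixed by 1)
#2 stroke at J1  (common-f at J1 fixed by 0)
#4 stroke at J1  (1-jn J1 has f-setter on 0)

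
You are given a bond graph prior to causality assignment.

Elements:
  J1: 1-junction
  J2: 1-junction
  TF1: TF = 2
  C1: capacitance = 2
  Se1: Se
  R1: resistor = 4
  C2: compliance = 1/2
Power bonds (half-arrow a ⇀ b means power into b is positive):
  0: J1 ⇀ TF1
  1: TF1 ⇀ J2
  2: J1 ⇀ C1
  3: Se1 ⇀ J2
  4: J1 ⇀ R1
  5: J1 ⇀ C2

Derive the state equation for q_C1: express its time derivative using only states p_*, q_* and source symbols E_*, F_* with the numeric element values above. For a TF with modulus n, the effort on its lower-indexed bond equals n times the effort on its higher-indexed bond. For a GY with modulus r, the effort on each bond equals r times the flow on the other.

dq_C1/dt = E_Se1/2 - q_C1/8 - q_C2/2

#3 stroke→J2  (Se1 fixes effort; stroke away)
#1 stroke→TF1  (J2 needs exactly one f-in)
#0 stroke→J1  (TF1 one-in-one-out from 1)
#2 stroke→J1  (prefer integral on C1)
#5 stroke→J1  (C2 integral (e out))
#4 stroke→R1  (J1: last free bond brings flow in)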